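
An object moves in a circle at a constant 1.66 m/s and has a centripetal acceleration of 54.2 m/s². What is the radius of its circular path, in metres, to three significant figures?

0.0508 m

a_c = v²/r ⇒ r = v²/a_c = (1.66)²/54.2 = 2.756/54.2 = 0.05084 m.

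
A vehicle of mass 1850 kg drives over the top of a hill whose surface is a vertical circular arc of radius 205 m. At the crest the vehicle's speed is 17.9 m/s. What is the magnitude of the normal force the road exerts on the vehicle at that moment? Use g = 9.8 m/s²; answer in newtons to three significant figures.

15200 N

At the crest the centripetal acceleration points downward (toward the centre of the arc), so mg − N = mv²/r.
N = m(g − v²/r) = 1850 × (9.8 − (17.9)²/205) = 1850 × (9.8 − 1.563) = 1850 × 8.237 = 15240 N.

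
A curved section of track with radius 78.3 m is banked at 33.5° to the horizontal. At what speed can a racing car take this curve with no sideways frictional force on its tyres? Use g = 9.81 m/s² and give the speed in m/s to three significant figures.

22.5 m/s

On a frictionless banked curve, N sinθ = mv²/r and N cosθ = mg, so tanθ = v²/(rg).
v = √(r g tanθ) = √(78.3 × 9.81 × tan 33.5°) = √(78.3 × 9.81 × 0.6619) = √508.4 = 22.55 m/s.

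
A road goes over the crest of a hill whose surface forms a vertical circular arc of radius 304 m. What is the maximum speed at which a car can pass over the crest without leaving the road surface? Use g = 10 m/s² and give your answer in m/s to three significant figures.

At the crest the centre of the circle is below the car, so the net downward (centripetal) force is mg − N = mv²/r.
The car leaves the road when N → 0, giving v_max = √(g r) = √(10.0 × 304) = 55.14 m/s.

55.1 m/s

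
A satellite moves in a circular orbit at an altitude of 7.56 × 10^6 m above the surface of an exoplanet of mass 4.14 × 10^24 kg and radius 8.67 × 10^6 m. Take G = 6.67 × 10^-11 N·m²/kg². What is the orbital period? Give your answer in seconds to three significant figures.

r = R + h = 8.67 × 10^6 + 7.56 × 10^6 = 1.623 × 10^7 m. Gravity provides the centripetal force: G M m / r² = m v² / r ⇒ v = √(GM/r) = 4125 m/s.
T = 2πr/v = 2π × 1.623 × 10^7 / 4125 = 24720 s.

24700 s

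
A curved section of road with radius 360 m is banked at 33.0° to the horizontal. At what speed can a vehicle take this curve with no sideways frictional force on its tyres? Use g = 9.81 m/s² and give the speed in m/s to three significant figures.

47.9 m/s

On a frictionless banked curve, N sinθ = mv²/r and N cosθ = mg, so tanθ = v²/(rg).
v = √(r g tanθ) = √(360 × 9.81 × tan 33.0°) = √(360 × 9.81 × 0.6494) = √2293 = 47.89 m/s.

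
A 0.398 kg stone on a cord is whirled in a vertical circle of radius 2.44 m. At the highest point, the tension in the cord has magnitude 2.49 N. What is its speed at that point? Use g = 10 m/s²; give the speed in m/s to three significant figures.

6.30 m/s

At the top, T + mg = mv²/r, so v = √(r(T/m + g)) = √(2.44 × (2.49/0.398 + 10.0)) = √(2.44 × 16.26) = √39.67 = 6.298 m/s.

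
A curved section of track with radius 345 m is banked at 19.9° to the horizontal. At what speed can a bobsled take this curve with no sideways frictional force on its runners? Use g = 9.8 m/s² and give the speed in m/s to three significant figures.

35.0 m/s

On a frictionless banked curve, N sinθ = mv²/r and N cosθ = mg, so tanθ = v²/(rg).
v = √(r g tanθ) = √(345 × 9.8 × tan 19.9°) = √(345 × 9.8 × 0.3620) = √1224 = 34.98 m/s.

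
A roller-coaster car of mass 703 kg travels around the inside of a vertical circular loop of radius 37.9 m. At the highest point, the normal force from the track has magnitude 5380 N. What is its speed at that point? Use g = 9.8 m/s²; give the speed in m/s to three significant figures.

At the top, N + mg = mv²/r, so v = √(r(N/m + g)) = √(37.9 × (5380/703 + 9.8)) = √(37.9 × 17.45) = √661.5 = 25.72 m/s.

25.7 m/s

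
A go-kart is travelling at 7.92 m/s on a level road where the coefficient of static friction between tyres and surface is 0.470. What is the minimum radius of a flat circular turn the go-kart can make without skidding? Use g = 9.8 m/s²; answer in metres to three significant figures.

13.6 m

At the limit, μ_s m g = m v²/r, so r_min = v²/(μ_s g) = (7.92)²/(0.470 × 9.8) = 62.73/4.606 = 13.62 m.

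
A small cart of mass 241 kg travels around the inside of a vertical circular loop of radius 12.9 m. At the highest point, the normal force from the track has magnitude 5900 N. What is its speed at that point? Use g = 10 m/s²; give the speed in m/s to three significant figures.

At the top, N + mg = mv²/r, so v = √(r(N/m + g)) = √(12.9 × (5900/241 + 10.0)) = √(12.9 × 34.48) = √444.8 = 21.09 m/s.

21.1 m/s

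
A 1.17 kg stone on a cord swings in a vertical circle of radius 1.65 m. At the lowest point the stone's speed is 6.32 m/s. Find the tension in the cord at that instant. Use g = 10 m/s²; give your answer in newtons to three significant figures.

At the lowest point, T points up (toward the centre) and the weight mg points down (away from the centre), so the net inward force is T − mg = mv²/r.
T = m(v²/r + g) = 1.17 × ((6.32)²/1.65 + 10.0) = 1.17 × (24.21 + 10.0) = 1.17 × 34.21 = 40.02 N.

40.0 N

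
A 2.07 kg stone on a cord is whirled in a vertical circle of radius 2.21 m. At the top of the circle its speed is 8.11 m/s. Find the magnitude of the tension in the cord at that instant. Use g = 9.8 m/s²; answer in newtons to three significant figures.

41.3 N

At the top, both T and the weight mg point inward (toward the centre), so T + mg = mv²/r.
T = m(v²/r − g) = 2.07 × ((8.11)²/2.21 − 9.8) = 2.07 × (29.76 − 9.8) = 2.07 × 19.96 = 41.32 N.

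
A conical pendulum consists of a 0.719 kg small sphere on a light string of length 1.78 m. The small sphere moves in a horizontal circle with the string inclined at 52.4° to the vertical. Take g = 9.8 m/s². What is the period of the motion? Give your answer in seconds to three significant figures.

r = L sinθ = 1.410 m. From T sinθ = mω²r and T cosθ = mg: tanθ = ω²r/g, so ω² = g tanθ / r = g/(L cosθ).
ω = √(g/(L cosθ)) = √(9.8/(1.78 × 0.6101)) = √9.023 = 3.004 rad/s.
Period = 2π/ω = 2.092 s.

2.09 s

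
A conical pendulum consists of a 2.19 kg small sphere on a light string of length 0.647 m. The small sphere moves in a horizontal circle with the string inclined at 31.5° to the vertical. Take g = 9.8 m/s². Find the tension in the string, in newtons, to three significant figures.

Vertically the bob has no acceleration, so T cosθ = mg.
T = mg/cosθ = 2.19 × 9.8 / cos 31.5° = 21.46/0.8526 = 25.17 N.

25.2 N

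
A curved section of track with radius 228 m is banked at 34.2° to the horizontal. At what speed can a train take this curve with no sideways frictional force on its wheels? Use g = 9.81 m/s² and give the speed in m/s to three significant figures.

On a frictionless banked curve, N sinθ = mv²/r and N cosθ = mg, so tanθ = v²/(rg).
v = √(r g tanθ) = √(228 × 9.81 × tan 34.2°) = √(228 × 9.81 × 0.6796) = √1520 = 38.99 m/s.

39.0 m/s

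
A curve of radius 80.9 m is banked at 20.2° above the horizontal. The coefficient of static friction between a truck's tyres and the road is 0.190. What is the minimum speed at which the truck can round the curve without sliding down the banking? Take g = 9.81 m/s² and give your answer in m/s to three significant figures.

At the minimum speed, friction acts up the slope at its limiting value f = μN. Radially (horizontal, toward centre): N sinθ − μN cosθ = mv²/r. Vertically: N cosθ + μN sinθ = mg.
Dividing: v² = r g (sinθ − μcosθ)/(cosθ + μsinθ).
sinθ − μcosθ = 0.3453 − 0.190×0.9385 = 0.1670; cosθ + μsinθ = 0.9385 + 0.190×0.3453 = 1.004.
v² = 80.9 × 9.81 × 0.1670/1.004 = 132.0 m²/s², so v = 11.49 m/s.

11.5 m/s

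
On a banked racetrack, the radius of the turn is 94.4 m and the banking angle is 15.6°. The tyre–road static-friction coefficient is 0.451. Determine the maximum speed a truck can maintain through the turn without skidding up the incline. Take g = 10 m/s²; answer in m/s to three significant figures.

28.1 m/s

At the maximum speed, friction acts down the slope at its limiting value f = μN. Radially (horizontal, toward centre): N sinθ + μN cosθ = mv²/r. Vertically: N cosθ − μN sinθ = mg.
Dividing: v² = r g (sinθ + μcosθ)/(cosθ − μsinθ).
sinθ + μcosθ = 0.2689 + 0.451×0.9632 = 0.7033; cosθ − μsinθ = 0.9632 − 0.451×0.2689 = 0.8419.
v² = 94.4 × 10.0 × 0.7033/0.8419 = 788.6 m²/s², so v = 28.08 m/s.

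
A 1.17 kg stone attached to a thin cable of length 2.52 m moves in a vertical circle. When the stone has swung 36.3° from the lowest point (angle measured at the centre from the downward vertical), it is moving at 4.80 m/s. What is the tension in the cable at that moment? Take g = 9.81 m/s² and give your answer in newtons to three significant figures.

Take the radial direction toward the centre of the circle as positive. The component of the weight along the string toward the centre is −mg cos φ (φ measured from the bottom), so Newton's second law along the string gives T − mg cos φ = m v²/r.
cos 36.3° = 0.8059, so T = m(v²/r + g cos φ) = 1.17 × ((4.80)²/2.52 + 9.81 × 0.8059) = 1.17 × (9.143 + (7.906)) = 1.17 × 17.05 = 19.95 N.

19.9 N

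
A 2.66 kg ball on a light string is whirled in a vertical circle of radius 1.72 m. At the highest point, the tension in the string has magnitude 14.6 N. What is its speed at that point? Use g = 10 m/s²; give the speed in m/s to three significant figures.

At the top, T + mg = mv²/r, so v = √(r(T/m + g)) = √(1.72 × (14.6/2.66 + 10.0)) = √(1.72 × 15.49) = √26.64 = 5.161 m/s.

5.16 m/s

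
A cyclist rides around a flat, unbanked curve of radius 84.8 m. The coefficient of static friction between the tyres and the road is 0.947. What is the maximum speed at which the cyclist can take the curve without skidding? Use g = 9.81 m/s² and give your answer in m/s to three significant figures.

28.1 m/s

The only inward force on a level bend is static friction, so at the limit f_s = μ_s N = μ_s m g = m v²/r.
Mass cancels: v_max = √(μ_s g r) = √(0.947 × 9.81 × 84.8) = √787.8 = 28.07 m/s.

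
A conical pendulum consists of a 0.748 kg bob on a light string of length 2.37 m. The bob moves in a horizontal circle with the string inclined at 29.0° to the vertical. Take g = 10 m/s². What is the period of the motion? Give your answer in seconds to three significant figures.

r = L sinθ = 1.149 m. From T sinθ = mω²r and T cosθ = mg: tanθ = ω²r/g, so ω² = g tanθ / r = g/(L cosθ).
ω = √(g/(L cosθ)) = √(10.0/(2.37 × 0.8746)) = √4.824 = 2.196 rad/s.
Period = 2π/ω = 2.861 s.

2.86 s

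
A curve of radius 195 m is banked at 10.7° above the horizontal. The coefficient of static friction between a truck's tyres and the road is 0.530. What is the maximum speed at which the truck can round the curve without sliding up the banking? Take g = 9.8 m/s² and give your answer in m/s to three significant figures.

39.1 m/s

At the maximum speed, friction acts down the slope at its limiting value f = μN. Radially (horizontal, toward centre): N sinθ + μN cosθ = mv²/r. Vertically: N cosθ − μN sinθ = mg.
Dividing: v² = r g (sinθ + μcosθ)/(cosθ − μsinθ).
sinθ + μcosθ = 0.1857 + 0.530×0.9826 = 0.7065; cosθ − μsinθ = 0.9826 − 0.530×0.1857 = 0.8842.
v² = 195 × 9.8 × 0.7065/0.8842 = 1527 m²/s², so v = 39.07 m/s.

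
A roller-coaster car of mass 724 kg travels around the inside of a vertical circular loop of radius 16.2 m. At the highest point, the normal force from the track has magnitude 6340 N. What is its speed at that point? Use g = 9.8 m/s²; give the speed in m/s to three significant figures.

At the top, N + mg = mv²/r, so v = √(r(N/m + g)) = √(16.2 × (6340/724 + 9.8)) = √(16.2 × 18.56) = √300.6 = 17.34 m/s.

17.3 m/s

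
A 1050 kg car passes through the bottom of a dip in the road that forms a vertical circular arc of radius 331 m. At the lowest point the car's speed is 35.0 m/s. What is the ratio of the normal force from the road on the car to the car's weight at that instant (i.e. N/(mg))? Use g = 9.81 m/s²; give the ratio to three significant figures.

At the bottom, N − mg = mv²/r, so N = m(v²/r + g) and N/(mg) = v²/(rg) + 1 = (35.0)²/(331 × 9.81) + 1 = 0.3773 + 1 = 1.377.

1.38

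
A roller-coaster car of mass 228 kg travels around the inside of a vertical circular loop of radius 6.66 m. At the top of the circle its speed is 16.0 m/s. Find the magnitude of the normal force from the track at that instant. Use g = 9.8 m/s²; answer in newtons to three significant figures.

At the top, both N and the weight mg point inward (toward the centre), so N + mg = mv²/r.
N = m(v²/r − g) = 228 × ((16.0)²/6.66 − 9.8) = 228 × (38.44 − 9.8) = 228 × 28.64 = 6530 N.

6530 N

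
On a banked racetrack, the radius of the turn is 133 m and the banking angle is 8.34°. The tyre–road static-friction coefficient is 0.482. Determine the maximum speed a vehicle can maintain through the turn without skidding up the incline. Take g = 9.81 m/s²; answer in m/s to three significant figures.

At the maximum speed, friction acts down the slope at its limiting value f = μN. Radially (horizontal, toward centre): N sinθ + μN cosθ = mv²/r. Vertically: N cosθ − μN sinθ = mg.
Dividing: v² = r g (sinθ + μcosθ)/(cosθ − μsinθ).
sinθ + μcosθ = 0.1450 + 0.482×0.9894 = 0.6219; cosθ − μsinθ = 0.9894 − 0.482×0.1450 = 0.9195.
v² = 133 × 9.81 × 0.6219/0.9195 = 882.5 m²/s², so v = 29.71 m/s.

29.7 m/s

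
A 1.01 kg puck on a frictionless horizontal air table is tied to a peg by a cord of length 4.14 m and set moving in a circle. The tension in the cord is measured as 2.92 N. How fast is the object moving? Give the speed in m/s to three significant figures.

3.46 m/s

T = m v²/r ⇒ v = √(T r / m) = √(2.92 × 4.14 / 1.01) = √11.97 = 3.460 m/s.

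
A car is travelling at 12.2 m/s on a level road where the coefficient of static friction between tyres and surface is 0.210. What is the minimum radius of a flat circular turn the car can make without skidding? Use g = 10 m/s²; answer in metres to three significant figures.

70.9 m

At the limit, μ_s m g = m v²/r, so r_min = v²/(μ_s g) = (12.2)²/(0.210 × 10.0) = 148.8/2.100 = 70.88 m.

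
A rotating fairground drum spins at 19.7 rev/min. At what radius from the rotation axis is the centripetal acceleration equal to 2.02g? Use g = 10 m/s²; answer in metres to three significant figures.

ω = 19.7 rev/min × 2π/60 = 2.063 rad/s.
a_c = ω²r = 2.02g ⇒ r = 2.02 × 10.0 / (2.063)² = 20.20/4.256 = 4.746 m.

4.75 m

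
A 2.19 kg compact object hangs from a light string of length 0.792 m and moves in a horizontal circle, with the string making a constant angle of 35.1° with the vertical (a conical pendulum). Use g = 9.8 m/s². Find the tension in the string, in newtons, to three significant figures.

26.2 N

Vertically the bob has no acceleration, so T cosθ = mg.
T = mg/cosθ = 2.19 × 9.8 / cos 35.1° = 21.46/0.8181 = 26.23 N.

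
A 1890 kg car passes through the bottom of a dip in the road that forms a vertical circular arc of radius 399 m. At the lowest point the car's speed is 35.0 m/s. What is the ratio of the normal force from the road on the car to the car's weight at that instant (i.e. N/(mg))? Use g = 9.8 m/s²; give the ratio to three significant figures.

At the bottom, N − mg = mv²/r, so N = m(v²/r + g) and N/(mg) = v²/(rg) + 1 = (35.0)²/(399 × 9.8) + 1 = 0.3133 + 1 = 1.313.

1.31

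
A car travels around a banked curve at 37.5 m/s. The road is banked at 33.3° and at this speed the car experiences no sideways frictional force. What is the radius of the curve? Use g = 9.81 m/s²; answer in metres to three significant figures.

218 m

Frictionless banking: tanθ = v²/(rg), so r = v²/(g tanθ).
r = (37.5)²/(9.81 × tan 33.3°) = 1406/(9.81 × 0.6569) = 1406/6.444 = 218.2 m.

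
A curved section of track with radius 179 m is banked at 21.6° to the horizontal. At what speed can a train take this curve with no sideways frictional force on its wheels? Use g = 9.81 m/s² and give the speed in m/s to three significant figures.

26.4 m/s

On a frictionless banked curve, N sinθ = mv²/r and N cosθ = mg, so tanθ = v²/(rg).
v = √(r g tanθ) = √(179 × 9.81 × tan 21.6°) = √(179 × 9.81 × 0.3959) = √695.2 = 26.37 m/s.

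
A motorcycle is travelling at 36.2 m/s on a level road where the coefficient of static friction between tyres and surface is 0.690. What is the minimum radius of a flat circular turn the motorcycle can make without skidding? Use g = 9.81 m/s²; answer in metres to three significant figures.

At the limit, μ_s m g = m v²/r, so r_min = v²/(μ_s g) = (36.2)²/(0.690 × 9.81) = 1310/6.769 = 193.6 m.

194 m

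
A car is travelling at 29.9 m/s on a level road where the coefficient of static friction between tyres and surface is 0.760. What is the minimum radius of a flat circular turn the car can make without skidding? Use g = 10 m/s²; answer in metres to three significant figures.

118 m

At the limit, μ_s m g = m v²/r, so r_min = v²/(μ_s g) = (29.9)²/(0.760 × 10.0) = 894.0/7.600 = 117.6 m.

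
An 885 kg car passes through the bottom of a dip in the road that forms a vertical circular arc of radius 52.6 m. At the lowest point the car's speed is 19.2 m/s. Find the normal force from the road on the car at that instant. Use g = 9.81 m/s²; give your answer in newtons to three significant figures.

At the lowest point, N points up (toward the centre) and the weight mg points down (away from the centre), so the net inward force is N − mg = mv²/r.
N = m(v²/r + g) = 885 × ((19.2)²/52.6 + 9.81) = 885 × (7.008 + 9.81) = 885 × 16.82 = 14880 N.

14900 N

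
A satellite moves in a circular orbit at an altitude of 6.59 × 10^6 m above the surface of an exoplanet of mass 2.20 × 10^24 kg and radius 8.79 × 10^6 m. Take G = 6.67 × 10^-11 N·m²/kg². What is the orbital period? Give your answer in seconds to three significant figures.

r = R + h = 8.79 × 10^6 + 6.59 × 10^6 = 1.538 × 10^7 m. Gravity provides the centripetal force: G M m / r² = m v² / r ⇒ v = √(GM/r) = 3089 m/s.
T = 2πr/v = 2π × 1.538 × 10^7 / 3089 = 31290 s.

31300 s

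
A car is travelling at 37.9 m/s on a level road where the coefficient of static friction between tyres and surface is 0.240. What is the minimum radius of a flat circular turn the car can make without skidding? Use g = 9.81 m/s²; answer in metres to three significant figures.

610 m

At the limit, μ_s m g = m v²/r, so r_min = v²/(μ_s g) = (37.9)²/(0.240 × 9.81) = 1436/2.354 = 610.1 m.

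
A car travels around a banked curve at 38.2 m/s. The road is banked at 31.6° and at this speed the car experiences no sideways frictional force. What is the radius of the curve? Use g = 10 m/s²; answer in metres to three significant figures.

Frictionless banking: tanθ = v²/(rg), so r = v²/(g tanθ).
r = (38.2)²/(10.0 × tan 31.6°) = 1459/(10.0 × 0.6152) = 1459/6.152 = 237.2 m.

237 m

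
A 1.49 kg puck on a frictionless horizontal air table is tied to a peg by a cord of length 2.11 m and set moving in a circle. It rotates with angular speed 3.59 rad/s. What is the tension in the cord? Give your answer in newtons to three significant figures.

40.5 N

v = ωr = 3.59 × 2.11 = 7.575 m/s.
The tension is the only horizontal force, so it supplies the full centripetal force: T = m v²/r = 1.49 × (7.575)²/2.11 = 1.49 × 57.38/2.11 = 40.52 N.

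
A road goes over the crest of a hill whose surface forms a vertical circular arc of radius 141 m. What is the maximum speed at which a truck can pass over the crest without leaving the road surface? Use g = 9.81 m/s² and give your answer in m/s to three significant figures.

37.2 m/s

At the crest the centre of the circle is below the truck, so the net downward (centripetal) force is mg − N = mv²/r.
The truck leaves the road when N → 0, giving v_max = √(g r) = √(9.81 × 141) = 37.19 m/s.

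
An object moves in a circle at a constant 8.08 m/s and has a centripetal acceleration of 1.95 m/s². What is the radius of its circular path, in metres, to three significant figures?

33.5 m

a_c = v²/r ⇒ r = v²/a_c = (8.08)²/1.95 = 65.29/1.95 = 33.48 m.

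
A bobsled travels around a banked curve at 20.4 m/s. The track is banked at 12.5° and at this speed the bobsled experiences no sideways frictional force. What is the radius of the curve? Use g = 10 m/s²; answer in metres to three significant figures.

Frictionless banking: tanθ = v²/(rg), so r = v²/(g tanθ).
r = (20.4)²/(10.0 × tan 12.5°) = 416.2/(10.0 × 0.2217) = 416.2/2.217 = 187.7 m.

188 m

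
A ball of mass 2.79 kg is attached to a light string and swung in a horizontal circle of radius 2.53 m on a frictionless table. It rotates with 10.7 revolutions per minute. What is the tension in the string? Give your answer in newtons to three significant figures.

ω = 10.7 rev/min × 2π/60 = 1.121 rad/s, so v = ωr = 1.121 × 2.53 = 2.835 m/s.
The tension is the only horizontal force, so it supplies the full centripetal force: T = m v²/r = 2.79 × (2.835)²/2.53 = 2.79 × 8.036/2.53 = 8.862 N.

8.86 N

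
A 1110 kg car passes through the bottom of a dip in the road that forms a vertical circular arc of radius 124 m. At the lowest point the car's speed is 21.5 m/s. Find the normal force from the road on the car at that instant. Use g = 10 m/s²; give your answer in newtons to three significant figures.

15200 N

At the lowest point, N points up (toward the centre) and the weight mg points down (away from the centre), so the net inward force is N − mg = mv²/r.
N = m(v²/r + g) = 1110 × ((21.5)²/124 + 10.0) = 1110 × (3.728 + 10.0) = 1110 × 13.73 = 15240 N.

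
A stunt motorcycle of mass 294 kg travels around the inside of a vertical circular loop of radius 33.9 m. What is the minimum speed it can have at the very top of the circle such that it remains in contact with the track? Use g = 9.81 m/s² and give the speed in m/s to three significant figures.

At the highest point the centre is directly below, so both the weight and N act inward: N + mg = mv²/r.
At minimum speed N → 0, so mg = mv_min²/r ⇒ v_min = √(g r) = √(9.81 × 33.9) = 18.24 m/s.

18.2 m/s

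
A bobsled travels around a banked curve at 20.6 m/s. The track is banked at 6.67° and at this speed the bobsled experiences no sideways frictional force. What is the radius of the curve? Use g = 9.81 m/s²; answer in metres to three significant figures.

Frictionless banking: tanθ = v²/(rg), so r = v²/(g tanθ).
r = (20.6)²/(9.81 × tan 6.67°) = 424.4/(9.81 × 0.1169) = 424.4/1.147 = 369.9 m.

370 m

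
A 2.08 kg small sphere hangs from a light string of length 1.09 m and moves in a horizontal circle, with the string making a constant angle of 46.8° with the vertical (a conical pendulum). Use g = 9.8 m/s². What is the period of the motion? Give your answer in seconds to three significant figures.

1.73 s

r = L sinθ = 0.7946 m. From T sinθ = mω²r and T cosθ = mg: tanθ = ω²r/g, so ω² = g tanθ / r = g/(L cosθ).
ω = √(g/(L cosθ)) = √(9.8/(1.09 × 0.6845)) = √13.13 = 3.624 rad/s.
Period = 2π/ω = 1.734 s.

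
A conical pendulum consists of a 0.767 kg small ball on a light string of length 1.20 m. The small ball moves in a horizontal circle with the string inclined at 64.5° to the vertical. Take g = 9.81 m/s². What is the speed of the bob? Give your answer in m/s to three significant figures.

The radius of the circle is r = L sinθ = 1.20 × sin 64.5° = 1.083 m.
Horizontally T sinθ = mv²/r and vertically T cosθ = mg, so tanθ = v²/(rg).
v = √(r g tanθ) = √(1.083 × 9.81 × 2.097) = √22.28 = 4.720 m/s.

4.72 m/s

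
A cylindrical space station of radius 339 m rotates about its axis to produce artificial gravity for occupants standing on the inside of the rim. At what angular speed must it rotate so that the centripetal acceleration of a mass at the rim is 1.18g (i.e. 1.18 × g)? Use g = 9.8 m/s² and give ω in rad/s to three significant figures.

0.185 rad/s

Centripetal acceleration a_c = ω²r. Setting ω²r = 1.18g:
ω = √(1.18g / r) = √(1.18 × 9.8 / 339) = √0.03411 = 0.1847 rad/s.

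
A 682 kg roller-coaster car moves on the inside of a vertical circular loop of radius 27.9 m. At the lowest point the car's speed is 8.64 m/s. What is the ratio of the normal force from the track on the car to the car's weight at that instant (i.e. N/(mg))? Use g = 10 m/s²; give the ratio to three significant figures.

1.27

At the bottom, N − mg = mv²/r, so N = m(v²/r + g) and N/(mg) = v²/(rg) + 1 = (8.64)²/(27.9 × 10.0) + 1 = 0.2676 + 1 = 1.268.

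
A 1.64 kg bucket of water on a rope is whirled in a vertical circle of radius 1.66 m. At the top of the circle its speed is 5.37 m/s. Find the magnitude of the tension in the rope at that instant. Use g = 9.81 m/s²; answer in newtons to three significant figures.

12.4 N

At the top, both T and the weight mg point inward (toward the centre), so T + mg = mv²/r.
T = m(v²/r − g) = 1.64 × ((5.37)²/1.66 − 9.81) = 1.64 × (17.37 − 9.81) = 1.64 × 7.562 = 12.40 N.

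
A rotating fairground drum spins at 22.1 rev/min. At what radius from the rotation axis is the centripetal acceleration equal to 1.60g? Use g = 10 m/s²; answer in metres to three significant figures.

ω = 22.1 rev/min × 2π/60 = 2.314 rad/s.
a_c = ω²r = 1.60g ⇒ r = 1.60 × 10.0 / (2.314)² = 16.00/5.356 = 2.987 m.

2.99 m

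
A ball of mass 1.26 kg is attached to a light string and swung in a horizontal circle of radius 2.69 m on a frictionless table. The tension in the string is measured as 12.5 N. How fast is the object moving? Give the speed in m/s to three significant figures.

5.17 m/s

T = m v²/r ⇒ v = √(T r / m) = √(12.5 × 2.69 / 1.26) = √26.69 = 5.166 m/s.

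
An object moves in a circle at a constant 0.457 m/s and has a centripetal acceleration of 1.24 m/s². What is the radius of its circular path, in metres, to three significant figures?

0.168 m

a_c = v²/r ⇒ r = v²/a_c = (0.457)²/1.24 = 0.2088/1.24 = 0.1684 m.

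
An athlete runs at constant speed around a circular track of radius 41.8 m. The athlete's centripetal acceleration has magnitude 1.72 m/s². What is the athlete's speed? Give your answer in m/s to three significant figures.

a_c = v²/r ⇒ v = √(a_c · r) = √(1.72 × 41.8) = √71.90 = 8.479 m/s.

8.48 m/s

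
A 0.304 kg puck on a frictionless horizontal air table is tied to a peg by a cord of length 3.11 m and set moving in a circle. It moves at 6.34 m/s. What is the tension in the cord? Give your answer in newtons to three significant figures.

The tension is the only horizontal force, so it supplies the full centripetal force: T = m v²/r = 0.304 × (6.340)²/3.11 = 0.304 × 40.20/3.11 = 3.929 N.

3.93 N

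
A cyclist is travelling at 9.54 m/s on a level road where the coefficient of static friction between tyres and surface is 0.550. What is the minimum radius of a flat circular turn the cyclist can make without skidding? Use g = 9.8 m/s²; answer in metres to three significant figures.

At the limit, μ_s m g = m v²/r, so r_min = v²/(μ_s g) = (9.54)²/(0.550 × 9.8) = 91.01/5.390 = 16.89 m.

16.9 m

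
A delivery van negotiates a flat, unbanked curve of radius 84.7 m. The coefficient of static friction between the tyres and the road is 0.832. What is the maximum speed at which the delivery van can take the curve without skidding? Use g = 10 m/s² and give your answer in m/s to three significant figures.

26.5 m/s

Friction provides the centripetal force on a flat curve. At maximum speed it is at its limiting value: μ_s m g = m v²/r.
Mass cancels: v_max = √(μ_s g r) = √(0.832 × 10.0 × 84.7) = √704.7 = 26.55 m/s.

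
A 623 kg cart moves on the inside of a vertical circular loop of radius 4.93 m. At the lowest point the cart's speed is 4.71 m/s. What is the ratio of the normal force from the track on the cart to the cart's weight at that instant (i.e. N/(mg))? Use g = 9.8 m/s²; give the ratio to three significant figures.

At the bottom, N − mg = mv²/r, so N = m(v²/r + g) and N/(mg) = v²/(rg) + 1 = (4.71)²/(4.93 × 9.8) + 1 = 0.4592 + 1 = 1.459.

1.46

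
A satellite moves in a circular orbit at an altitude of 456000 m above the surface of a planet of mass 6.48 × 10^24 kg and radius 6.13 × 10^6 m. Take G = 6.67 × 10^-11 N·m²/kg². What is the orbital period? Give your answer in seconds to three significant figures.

5110 s

r = R + h = 6.13 × 10^6 + 456000 = 6.586 × 10^6 m. Gravity provides the centripetal force: G M m / r² = m v² / r ⇒ v = √(GM/r) = 8101 m/s.
T = 2πr/v = 2π × 6.586 × 10^6 / 8101 = 5108 s.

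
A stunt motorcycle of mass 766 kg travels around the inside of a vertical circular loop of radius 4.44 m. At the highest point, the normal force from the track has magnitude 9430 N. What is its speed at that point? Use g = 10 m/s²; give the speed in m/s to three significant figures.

At the top, N + mg = mv²/r, so v = √(r(N/m + g)) = √(4.44 × (9430/766 + 10.0)) = √(4.44 × 22.31) = √99.06 = 9.953 m/s.

9.95 m/s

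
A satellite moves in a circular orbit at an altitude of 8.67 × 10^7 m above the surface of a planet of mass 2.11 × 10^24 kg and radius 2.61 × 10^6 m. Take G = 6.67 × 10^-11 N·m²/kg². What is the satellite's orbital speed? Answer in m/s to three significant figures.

Orbital radius r = R + h = 2.61 × 10^6 + 8.67 × 10^7 = 8.931 × 10^7 m.
Gravity supplies the centripetal force: G M m / r² = m v² / r, so v = √(GM/r).
v = √(6.67 × 10^-11 × 2.11 × 10^24 / 8.931 × 10^7) = √(1.576 × 10^6) = 1255 m/s.

1260 m/s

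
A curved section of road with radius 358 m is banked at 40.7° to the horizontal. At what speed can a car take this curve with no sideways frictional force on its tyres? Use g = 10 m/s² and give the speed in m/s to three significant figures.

55.5 m/s

On a frictionless banked curve, N sinθ = mv²/r and N cosθ = mg, so tanθ = v²/(rg).
v = √(r g tanθ) = √(358 × 10.0 × tan 40.7°) = √(358 × 10.0 × 0.8601) = √3079 = 55.49 m/s.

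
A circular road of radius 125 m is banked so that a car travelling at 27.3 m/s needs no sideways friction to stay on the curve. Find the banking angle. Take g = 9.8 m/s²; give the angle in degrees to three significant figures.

With no friction, the horizontal component of the normal force provides the centripetal force: N sinθ = mv²/r, while N cosθ = mg vertically.
Dividing: tanθ = v²/(r g) = (27.3)²/(125 × 9.8) = 745.3/1225 = 0.6084.
θ = arctan(0.6084) = 31.32°.

31.3°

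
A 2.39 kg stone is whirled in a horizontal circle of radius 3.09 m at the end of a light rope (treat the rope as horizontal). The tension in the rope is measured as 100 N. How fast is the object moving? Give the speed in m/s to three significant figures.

T = m v²/r ⇒ v = √(T r / m) = √(100 × 3.09 / 2.39) = √129.3 = 11.37 m/s.

11.4 m/s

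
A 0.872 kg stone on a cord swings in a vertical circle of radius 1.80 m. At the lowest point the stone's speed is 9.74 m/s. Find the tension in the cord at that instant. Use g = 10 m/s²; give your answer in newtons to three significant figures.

At the lowest point, T points up (toward the centre) and the weight mg points down (away from the centre), so the net inward force is T − mg = mv²/r.
T = m(v²/r + g) = 0.872 × ((9.74)²/1.80 + 10.0) = 0.872 × (52.70 + 10.0) = 0.872 × 62.70 = 54.68 N.

54.7 N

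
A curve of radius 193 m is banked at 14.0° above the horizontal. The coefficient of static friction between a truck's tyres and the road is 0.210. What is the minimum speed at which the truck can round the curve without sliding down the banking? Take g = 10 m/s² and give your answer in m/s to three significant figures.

8.49 m/s

At the minimum speed, friction acts up the slope at its limiting value f = μN. Radially (horizontal, toward centre): N sinθ − μN cosθ = mv²/r. Vertically: N cosθ + μN sinθ = mg.
Dividing: v² = r g (sinθ − μcosθ)/(cosθ + μsinθ).
sinθ − μcosθ = 0.2419 − 0.210×0.9703 = 0.03816; cosθ + μsinθ = 0.9703 + 0.210×0.2419 = 1.021.
v² = 193 × 10.0 × 0.03816/1.021 = 72.13 m²/s², so v = 8.493 m/s.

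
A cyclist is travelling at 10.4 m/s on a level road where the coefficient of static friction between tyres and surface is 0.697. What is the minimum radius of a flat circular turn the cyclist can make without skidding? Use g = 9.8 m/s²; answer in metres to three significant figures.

At the limit, μ_s m g = m v²/r, so r_min = v²/(μ_s g) = (10.4)²/(0.697 × 9.8) = 108.2/6.831 = 15.83 m.

15.8 m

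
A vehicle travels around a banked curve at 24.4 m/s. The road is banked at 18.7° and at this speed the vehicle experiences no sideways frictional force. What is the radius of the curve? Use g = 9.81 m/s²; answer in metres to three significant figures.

179 m

Frictionless banking: tanθ = v²/(rg), so r = v²/(g tanθ).
r = (24.4)²/(9.81 × tan 18.7°) = 595.4/(9.81 × 0.3385) = 595.4/3.321 = 179.3 m.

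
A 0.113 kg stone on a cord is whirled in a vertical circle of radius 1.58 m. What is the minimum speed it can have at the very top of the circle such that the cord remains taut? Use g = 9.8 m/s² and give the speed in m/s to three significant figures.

3.93 m/s

At the highest point the centre is directly below, so both the weight and T act inward: T + mg = mv²/r.
At minimum speed T → 0, so mg = mv_min²/r ⇒ v_min = √(g r) = √(9.8 × 1.58) = 3.935 m/s.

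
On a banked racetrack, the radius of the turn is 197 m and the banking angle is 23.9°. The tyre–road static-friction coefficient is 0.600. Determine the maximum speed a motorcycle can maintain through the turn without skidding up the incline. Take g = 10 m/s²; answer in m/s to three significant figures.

52.9 m/s

At the maximum speed, friction acts down the slope at its limiting value f = μN. Radially (horizontal, toward centre): N sinθ + μN cosθ = mv²/r. Vertically: N cosθ − μN sinθ = mg.
Dividing: v² = r g (sinθ + μcosθ)/(cosθ − μsinθ).
sinθ + μcosθ = 0.4051 + 0.600×0.9143 = 0.9537; cosθ − μsinθ = 0.9143 − 0.600×0.4051 = 0.6712.
v² = 197 × 10.0 × 0.9537/0.6712 = 2799 m²/s², so v = 52.91 m/s.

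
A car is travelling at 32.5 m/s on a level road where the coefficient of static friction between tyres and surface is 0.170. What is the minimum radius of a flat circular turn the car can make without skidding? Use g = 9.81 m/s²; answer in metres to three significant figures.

633 m

At the limit, μ_s m g = m v²/r, so r_min = v²/(μ_s g) = (32.5)²/(0.170 × 9.81) = 1056/1.668 = 633.4 m.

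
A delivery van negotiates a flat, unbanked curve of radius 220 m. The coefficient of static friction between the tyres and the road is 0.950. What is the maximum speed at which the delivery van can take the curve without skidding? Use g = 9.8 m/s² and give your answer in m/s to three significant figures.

On a flat curve, static friction is the only horizontal force, so it must supply the full centripetal force: μ_s m g = m v²/r.
Mass cancels: v_max = √(μ_s g r) = √(0.950 × 9.8 × 220) = √2048 = 45.26 m/s.

45.3 m/s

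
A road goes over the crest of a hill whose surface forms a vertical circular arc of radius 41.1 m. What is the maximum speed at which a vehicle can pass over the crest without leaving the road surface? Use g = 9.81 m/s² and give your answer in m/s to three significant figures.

20.1 m/s

At the crest the centre of the circle is below the vehicle, so the net downward (centripetal) force is mg − N = mv²/r.
The vehicle leaves the road when N → 0, giving v_max = √(g r) = √(9.81 × 41.1) = 20.08 m/s.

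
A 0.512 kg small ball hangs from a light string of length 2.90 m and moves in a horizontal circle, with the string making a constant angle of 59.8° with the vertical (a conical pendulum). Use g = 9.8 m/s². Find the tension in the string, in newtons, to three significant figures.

Vertically the bob has no acceleration, so T cosθ = mg.
T = mg/cosθ = 0.512 × 9.8 / cos 59.8° = 5.018/0.5030 = 9.975 N.

9.97 N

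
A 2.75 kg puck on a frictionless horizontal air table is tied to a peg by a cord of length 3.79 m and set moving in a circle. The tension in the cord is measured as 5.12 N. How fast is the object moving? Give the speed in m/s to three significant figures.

T = m v²/r ⇒ v = √(T r / m) = √(5.12 × 3.79 / 2.75) = √7.056 = 2.656 m/s.

2.66 m/s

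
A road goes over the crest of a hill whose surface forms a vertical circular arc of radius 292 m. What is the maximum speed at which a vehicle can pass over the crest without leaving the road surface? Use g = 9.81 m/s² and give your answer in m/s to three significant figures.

53.5 m/s

At the crest the centre of the circle is below the vehicle, so the net downward (centripetal) force is mg − N = mv²/r.
The vehicle leaves the road when N → 0, giving v_max = √(g r) = √(9.81 × 292) = 53.52 m/s.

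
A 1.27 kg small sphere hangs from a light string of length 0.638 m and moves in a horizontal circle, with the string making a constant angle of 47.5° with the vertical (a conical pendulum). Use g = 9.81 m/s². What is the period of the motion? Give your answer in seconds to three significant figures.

r = L sinθ = 0.4704 m. From T sinθ = mω²r and T cosθ = mg: tanθ = ω²r/g, so ω² = g tanθ / r = g/(L cosθ).
ω = √(g/(L cosθ)) = √(9.81/(0.638 × 0.6756)) = √22.76 = 4.771 rad/s.
Period = 2π/ω = 1.317 s.

1.32 s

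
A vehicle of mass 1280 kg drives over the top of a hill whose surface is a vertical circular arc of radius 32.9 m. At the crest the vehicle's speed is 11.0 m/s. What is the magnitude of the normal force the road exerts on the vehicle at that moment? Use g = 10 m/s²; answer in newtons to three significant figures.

8090 N

At the crest the centripetal acceleration points downward (toward the centre of the arc), so mg − N = mv²/r.
N = m(g − v²/r) = 1280 × (10.0 − (11.0)²/32.9) = 1280 × (10.0 − 3.678) = 1280 × 6.322 = 8092 N.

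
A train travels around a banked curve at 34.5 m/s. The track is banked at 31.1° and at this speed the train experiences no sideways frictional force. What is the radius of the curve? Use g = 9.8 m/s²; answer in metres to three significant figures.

201 m

Frictionless banking: tanθ = v²/(rg), so r = v²/(g tanθ).
r = (34.5)²/(9.8 × tan 31.1°) = 1190/(9.8 × 0.6032) = 1190/5.912 = 201.3 m.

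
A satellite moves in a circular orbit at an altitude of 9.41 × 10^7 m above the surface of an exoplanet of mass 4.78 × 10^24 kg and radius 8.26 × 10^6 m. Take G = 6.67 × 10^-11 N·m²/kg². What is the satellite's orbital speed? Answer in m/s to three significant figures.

Orbital radius r = R + h = 8.26 × 10^6 + 9.41 × 10^7 = 1.024 × 10^8 m.
Gravity supplies the centripetal force: G M m / r² = m v² / r, so v = √(GM/r).
v = √(6.67 × 10^-11 × 4.78 × 10^24 / 1.024 × 10^8) = √(3.115 × 10^6) = 1765 m/s.

1760 m/s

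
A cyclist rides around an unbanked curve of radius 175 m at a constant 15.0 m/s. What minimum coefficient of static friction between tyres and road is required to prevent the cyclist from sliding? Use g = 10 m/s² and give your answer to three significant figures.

0.129

Friction provides the centripetal force: μ_s m g = m v²/r, so μ_s = v²/(g r) = (15.00)²/(10.0 × 175) = 225.0/1750 = 0.1286.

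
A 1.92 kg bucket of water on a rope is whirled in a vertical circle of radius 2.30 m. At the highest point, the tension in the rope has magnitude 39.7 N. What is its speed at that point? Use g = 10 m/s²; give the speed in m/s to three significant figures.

8.40 m/s

At the top, T + mg = mv²/r, so v = √(r(T/m + g)) = √(2.30 × (39.7/1.92 + 10.0)) = √(2.30 × 30.68) = √70.56 = 8.400 m/s.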